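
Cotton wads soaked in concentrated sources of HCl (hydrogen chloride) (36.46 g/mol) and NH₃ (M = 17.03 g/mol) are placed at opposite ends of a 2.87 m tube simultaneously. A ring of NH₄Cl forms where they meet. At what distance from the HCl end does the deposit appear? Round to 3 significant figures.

Distances travelled in equal time are proportional to diffusion rates, so d_HCl/d_NH₃ = √(M_NH₃/M_HCl) = √(17.03/36.46) = 0.6834.
With d_HCl + d_NH₃ = 2.87 m, d_NH₃ = 2.87/(1 + 0.6834) = 1.705 m.
d_HCl = 2.87 − 1.705 = 1.17 m.

1.17 m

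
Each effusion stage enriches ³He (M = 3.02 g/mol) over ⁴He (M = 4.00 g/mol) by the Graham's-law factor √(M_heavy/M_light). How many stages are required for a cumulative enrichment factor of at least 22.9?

23

Single-stage factor α = √(4.00/3.02), so ln α = ½ ln(1.32450) = 0.1405.
Need α^N ≥ 22.9 ⇒ N ≥ ln(22.9) / ln α = 3.131 / 0.1405 = 22.28.
So at least 23 stages are needed.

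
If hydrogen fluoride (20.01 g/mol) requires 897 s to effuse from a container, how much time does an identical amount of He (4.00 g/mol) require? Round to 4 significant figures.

Using Graham's law: t_He/t_HF = √(M_He/M_HF) = √(4.00/20.01) = √0.1999 = 0.4471.
So the time for He is 897 × 0.4471 = 401.1 s.

401.1 s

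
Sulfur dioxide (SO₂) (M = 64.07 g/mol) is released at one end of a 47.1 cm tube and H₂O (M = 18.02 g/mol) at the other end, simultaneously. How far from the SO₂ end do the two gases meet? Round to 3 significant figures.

Graham's law gives d_SO₂/d_H₂O = rate_SO₂/rate_H₂O = √(M_H₂O/M_SO₂) = √(18.02/64.07) = 0.5303.
With d_SO₂ + d_H₂O = 47.1 cm, d_H₂O = 47.1/(1 + 0.5303) = 30.78 cm.
d_SO₂ = 47.1 − 30.78 = 16.3 cm.

16.3 cm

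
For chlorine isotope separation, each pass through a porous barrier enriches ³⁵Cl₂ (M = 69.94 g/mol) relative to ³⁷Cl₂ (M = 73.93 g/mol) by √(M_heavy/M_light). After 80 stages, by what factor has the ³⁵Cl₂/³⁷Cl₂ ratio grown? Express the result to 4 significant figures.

Each stage multiplies the ratio by α = √(73.93/69.94), so after 80 stages the overall factor is α^80 = (73.93/69.94)^(80/2).
= 1.05705^40 = 9.200.

9.200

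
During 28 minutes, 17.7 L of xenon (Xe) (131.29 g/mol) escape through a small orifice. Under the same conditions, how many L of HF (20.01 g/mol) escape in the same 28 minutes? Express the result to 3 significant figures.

From Graham's law, rate_HF/rate_Xe = √(M_Xe/M_HF) = √(131.29/20.01) = √6.561 = 2.561.
So the volume for HF is 17.7 × 2.561 = 45.3 L.

45.3 L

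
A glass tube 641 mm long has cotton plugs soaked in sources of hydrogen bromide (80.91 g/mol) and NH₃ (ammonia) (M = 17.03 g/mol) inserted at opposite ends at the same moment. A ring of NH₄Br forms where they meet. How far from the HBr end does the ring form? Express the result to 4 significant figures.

In equal time, each gas travels a distance ∝ its rate ∝ 1/√M, so d_HBr/d_NH₃ = √(M_NH₃/M_HBr) = √(17.03/80.91) = 0.4588.
With d_HBr + d_NH₃ = 641 mm, d_NH₃ = 641/(1 + 0.4588) = 439.4 mm.
d_HBr = 641 − 439.4 = 201.6 mm.

201.6 mm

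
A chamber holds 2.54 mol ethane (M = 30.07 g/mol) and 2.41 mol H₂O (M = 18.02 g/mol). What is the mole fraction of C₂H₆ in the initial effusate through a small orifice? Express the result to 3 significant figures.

Rate_i ∝ x_i/√M_i (Graham's law weighted by mole fraction), so the effusate composition follows n_i/√M_i.
Mole fraction of C₂H₆ in the effusate = (n_C₂H₆/√M_C₂H₆) / (n_C₂H₆/√M_C₂H₆ + n_H₂O/√M_H₂O)
= (2.54/√30.07) / (2.54/√30.07 + 2.41/√18.02) = 0.4632/(0.4632 + 0.5677) = 0.449.

0.449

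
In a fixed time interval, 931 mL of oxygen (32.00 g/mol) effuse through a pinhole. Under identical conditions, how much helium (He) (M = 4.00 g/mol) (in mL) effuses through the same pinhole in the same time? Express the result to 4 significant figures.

2633 mL

From Graham's law, rate_He/rate_O₂ = √(M_O₂/M_He) = √(32.00/4.00) = √8.000 = 2.828.
So the volume for He is 931 × 2.828 = 2633 mL.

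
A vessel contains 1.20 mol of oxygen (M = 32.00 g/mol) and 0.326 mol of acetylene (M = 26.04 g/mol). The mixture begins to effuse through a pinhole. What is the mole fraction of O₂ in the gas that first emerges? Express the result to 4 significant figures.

The effusion rate of species i is ∝ p_i/√M_i ∝ n_i/√M_i.
x_O₂(eff) = (n_O₂/√M_O₂) / (n_O₂/√M_O₂ + n_C₂H₂/√M_C₂H₂)
= (1.20/√32.00) / (1.20/√32.00 + 0.326/√26.04) = 0.2121/(0.2121 + 0.06388) = 0.7685.

0.7685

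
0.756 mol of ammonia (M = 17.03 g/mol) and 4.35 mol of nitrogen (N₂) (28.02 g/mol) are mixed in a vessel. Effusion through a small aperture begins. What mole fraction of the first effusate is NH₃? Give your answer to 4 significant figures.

0.1823

Effusion rate of each component ∝ n_i/√M_i (partial pressure × 1/√M).
Mole fraction of NH₃ in the effusate = (n_NH₃/√M_NH₃) / (n_NH₃/√M_NH₃ + n_N₂/√M_N₂)
= (0.756/√17.03) / (0.756/√17.03 + 4.35/√28.02) = 0.1832/(0.1832 + 0.8218) = 0.1823.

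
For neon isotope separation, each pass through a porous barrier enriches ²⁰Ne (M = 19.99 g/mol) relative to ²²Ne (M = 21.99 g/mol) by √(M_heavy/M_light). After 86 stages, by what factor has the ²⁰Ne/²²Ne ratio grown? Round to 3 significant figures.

60.4

Overall factor = α^86 with α = √(21.99/19.99), i.e. (21.99/19.99)^(86/2).
= 1.10005^43 = 60.4.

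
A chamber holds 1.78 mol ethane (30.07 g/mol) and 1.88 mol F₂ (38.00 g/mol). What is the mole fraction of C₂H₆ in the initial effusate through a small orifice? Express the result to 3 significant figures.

0.516

Each component's effusion rate ∝ (its partial pressure)·(1/√M) ∝ n_i/√M_i.
So x_C₂H₆ in the escaping gas = (n_C₂H₆/√M_C₂H₆) / Σ(n_i/√M_i)
= (1.78/√30.07) / (1.78/√30.07 + 1.88/√38.00) = 0.3246/(0.3246 + 0.3050) = 0.516.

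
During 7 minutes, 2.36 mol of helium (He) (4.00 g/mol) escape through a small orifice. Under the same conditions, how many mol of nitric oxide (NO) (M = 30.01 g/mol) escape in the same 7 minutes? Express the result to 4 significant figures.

0.8616 mol

Since effusion rate ∝ 1/√M, rate_NO/rate_He = √(M_He/M_NO) = √(4.00/30.01) = √0.1333 = 0.3651.
So the amount for NO is 2.36 × 0.3651 = 0.8616 mol.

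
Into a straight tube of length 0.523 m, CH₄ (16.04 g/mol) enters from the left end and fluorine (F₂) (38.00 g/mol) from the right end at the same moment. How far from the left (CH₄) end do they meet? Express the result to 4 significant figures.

0.3170 m

In equal time, each gas travels a distance ∝ its rate ∝ 1/√M, so d_CH₄/d_F₂ = √(M_F₂/M_CH₄) = √(38.00/16.04) = 1.539.
With d_CH₄ + d_F₂ = 0.523 m, d_F₂ = 0.523/(1 + 1.539) = 0.2060 m.
d_CH₄ = 0.523 − 0.2060 = 0.3170 m.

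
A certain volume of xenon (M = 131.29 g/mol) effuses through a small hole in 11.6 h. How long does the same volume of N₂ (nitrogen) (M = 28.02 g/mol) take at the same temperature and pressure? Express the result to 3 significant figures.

Graham's law gives t_N₂/t_Xe = √(M_N₂/M_Xe) = √(28.02/131.29) = √0.2134 = 0.4620.
So the time for N₂ is 11.6 × 0.4620 = 5.36 h.

5.36 h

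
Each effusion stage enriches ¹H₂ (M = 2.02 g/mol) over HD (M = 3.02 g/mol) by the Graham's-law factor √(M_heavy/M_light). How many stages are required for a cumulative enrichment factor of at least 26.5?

With α = √(3.02/2.02) per stage, ln α = ½ ln(1.49505) = 0.2011.
Need α^N ≥ 26.5 ⇒ N ≥ ln(26.5) / ln α = 3.277 / 0.2011 = 16.30.
Minimum whole number of stages: N = 17.

17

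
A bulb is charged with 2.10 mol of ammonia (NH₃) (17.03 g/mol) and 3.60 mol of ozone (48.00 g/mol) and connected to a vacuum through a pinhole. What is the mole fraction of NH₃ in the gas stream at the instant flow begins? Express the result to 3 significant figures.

0.495

Each component's effusion rate ∝ (its partial pressure)·(1/√M) ∝ n_i/√M_i.
Mole fraction of NH₃ in the effusate = (n_NH₃/√M_NH₃) / (n_NH₃/√M_NH₃ + n_O₃/√M_O₃)
= (2.10/√17.03) / (2.10/√17.03 + 3.60/√48.00) = 0.5089/(0.5089 + 0.5196) = 0.495.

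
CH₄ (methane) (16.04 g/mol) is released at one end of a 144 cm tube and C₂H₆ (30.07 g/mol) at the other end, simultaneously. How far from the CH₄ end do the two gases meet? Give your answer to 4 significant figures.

83.22 cm

The fronts meet when d_CH₄ + d_C₂H₆ = L with d_CH₄/d_C₂H₆ = √(M_C₂H₆/M_CH₄) (Graham's law). Here √(M_C₂H₆/M_CH₄) = √(30.07/16.04) = 1.369.
With d_CH₄ + d_C₂H₆ = 144 cm, d_C₂H₆ = 144/(1 + 1.369) = 60.78 cm.
d_CH₄ = 144 − 60.78 = 83.22 cm.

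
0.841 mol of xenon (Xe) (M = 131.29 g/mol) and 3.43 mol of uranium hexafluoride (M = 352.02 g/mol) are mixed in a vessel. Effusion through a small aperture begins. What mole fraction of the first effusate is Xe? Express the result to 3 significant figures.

The effusion rate of species i is ∝ p_i/√M_i ∝ n_i/√M_i.
Mole fraction of Xe in the effusate = (n_Xe/√M_Xe) / (n_Xe/√M_Xe + n_UF₆/√M_UF₆)
= (0.841/√131.29) / (0.841/√131.29 + 3.43/√352.02) = 0.07340/(0.07340 + 0.1828) = 0.286.

0.286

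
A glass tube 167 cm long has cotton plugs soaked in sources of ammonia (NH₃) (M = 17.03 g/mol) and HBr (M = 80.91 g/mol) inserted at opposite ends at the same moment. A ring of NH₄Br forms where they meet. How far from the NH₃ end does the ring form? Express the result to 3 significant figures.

114 cm

Graham's law gives d_NH₃/d_HBr = rate_NH₃/rate_HBr = √(M_HBr/M_NH₃) = √(80.91/17.03) = 2.180.
With d_NH₃ + d_HBr = 167 cm, d_HBr = 167/(1 + 2.180) = 52.52 cm.
d_NH₃ = 167 − 52.52 = 114 cm.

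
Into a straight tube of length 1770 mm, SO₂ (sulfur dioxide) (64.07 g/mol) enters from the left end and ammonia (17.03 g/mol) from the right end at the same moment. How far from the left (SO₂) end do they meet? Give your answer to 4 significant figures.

602.1 mm

Distances travelled in equal time are proportional to diffusion rates, so d_SO₂/d_NH₃ = √(M_NH₃/M_SO₂) = √(17.03/64.07) = 0.5156.
With d_SO₂ + d_NH₃ = 1770 mm, d_NH₃ = 1770/(1 + 0.5156) = 1168 mm.
d_SO₂ = 1770 − 1168 = 602.1 mm.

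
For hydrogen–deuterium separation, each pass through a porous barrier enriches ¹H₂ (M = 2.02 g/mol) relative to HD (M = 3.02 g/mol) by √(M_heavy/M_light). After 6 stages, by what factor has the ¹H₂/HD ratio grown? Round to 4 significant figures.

After 6 stages the ratio has grown by (√(3.02/2.02))^6 = (3.02/2.02)^(6/2).
= 1.49505^3 = 3.342.

3.342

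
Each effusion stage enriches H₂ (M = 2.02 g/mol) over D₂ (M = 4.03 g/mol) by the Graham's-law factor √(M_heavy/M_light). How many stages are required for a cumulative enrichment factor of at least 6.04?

6

With α = √(4.03/2.02) per stage, ln α = ½ ln(1.99505) = 0.3453.
Need α^N ≥ 6.04 ⇒ N ≥ ln(6.04) / ln α = 1.798 / 0.3453 = 5.21.
Rounding up, N = 6 stages.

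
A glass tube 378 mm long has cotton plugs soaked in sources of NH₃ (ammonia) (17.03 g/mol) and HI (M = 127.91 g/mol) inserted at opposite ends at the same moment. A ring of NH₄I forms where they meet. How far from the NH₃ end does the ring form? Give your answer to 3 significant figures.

The fronts meet when d_NH₃ + d_HI = L with d_NH₃/d_HI = √(M_HI/M_NH₃) (Graham's law). Here √(M_HI/M_NH₃) = √(127.91/17.03) = 2.741.
With d_NH₃ + d_HI = 378 mm, d_HI = 378/(1 + 2.741) = 101.1 mm.
d_NH₃ = 378 − 101.1 = 277 mm.

277 mm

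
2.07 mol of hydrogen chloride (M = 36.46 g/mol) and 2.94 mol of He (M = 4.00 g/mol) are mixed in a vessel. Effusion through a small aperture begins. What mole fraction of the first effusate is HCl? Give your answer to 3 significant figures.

0.189

Effusion rate of each component ∝ n_i/√M_i (partial pressure × 1/√M).
Mole fraction of HCl in the effusate = (n_HCl/√M_HCl) / (n_HCl/√M_HCl + n_He/√M_He)
= (2.07/√36.46) / (2.07/√36.46 + 2.94/√4.00) = 0.3428/(0.3428 + 1.470) = 0.189.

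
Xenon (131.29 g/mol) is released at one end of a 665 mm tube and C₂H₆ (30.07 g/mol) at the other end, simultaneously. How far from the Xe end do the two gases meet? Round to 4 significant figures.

215.2 mm

Distances travelled in equal time are proportional to diffusion rates, so d_Xe/d_C₂H₆ = √(M_C₂H₆/M_Xe) = √(30.07/131.29) = 0.4786.
With d_Xe + d_C₂H₆ = 665 mm, d_C₂H₆ = 665/(1 + 0.4786) = 449.8 mm.
d_Xe = 665 − 449.8 = 215.2 mm.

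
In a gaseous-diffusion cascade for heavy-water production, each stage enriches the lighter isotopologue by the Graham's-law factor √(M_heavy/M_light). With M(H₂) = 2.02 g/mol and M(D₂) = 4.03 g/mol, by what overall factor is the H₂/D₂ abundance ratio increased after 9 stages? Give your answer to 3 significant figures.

Each stage multiplies the ratio by α = √(4.03/2.02), so after 9 stages the overall factor is α^9 = (4.03/2.02)^(9/2).
= 1.99505^(9/2) = 22.4.

22.4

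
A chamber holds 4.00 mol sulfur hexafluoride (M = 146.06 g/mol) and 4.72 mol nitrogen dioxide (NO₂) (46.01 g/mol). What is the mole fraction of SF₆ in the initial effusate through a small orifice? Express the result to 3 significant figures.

Rate_i ∝ x_i/√M_i (Graham's law weighted by mole fraction), so the effusate composition follows n_i/√M_i.
x_SF₆(eff) = (n_SF₆/√M_SF₆) / (n_SF₆/√M_SF₆ + n_NO₂/√M_NO₂)
= (4.00/√146.06) / (4.00/√146.06 + 4.72/√46.01) = 0.3310/(0.3310 + 0.6959) = 0.322.

0.322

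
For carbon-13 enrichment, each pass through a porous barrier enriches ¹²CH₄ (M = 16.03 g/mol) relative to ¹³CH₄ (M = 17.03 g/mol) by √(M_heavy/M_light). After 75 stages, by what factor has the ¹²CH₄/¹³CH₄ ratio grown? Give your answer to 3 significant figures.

Overall factor = α^75 with α = √(17.03/16.03), i.e. (17.03/16.03)^(75/2).
= 1.06238^(75/2) = 9.67.

9.67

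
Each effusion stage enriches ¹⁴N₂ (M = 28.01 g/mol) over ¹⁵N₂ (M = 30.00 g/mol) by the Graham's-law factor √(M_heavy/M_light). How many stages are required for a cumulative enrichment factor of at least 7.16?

Single-stage factor α = √(30.00/28.01), so ln α = ½ ln(1.07105) = 0.03432.
Need α^N ≥ 7.16 ⇒ N ≥ ln(7.16) / ln α = 1.969 / 0.03432 = 57.36.
So at least 58 stages are needed.

58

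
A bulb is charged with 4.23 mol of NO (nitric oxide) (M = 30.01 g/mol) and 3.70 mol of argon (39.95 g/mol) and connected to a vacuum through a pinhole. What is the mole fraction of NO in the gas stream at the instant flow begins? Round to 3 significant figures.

The effusion rate of species i is ∝ p_i/√M_i ∝ n_i/√M_i.
So x_NO in the escaping gas = (n_NO/√M_NO) / Σ(n_i/√M_i)
= (4.23/√30.01) / (4.23/√30.01 + 3.70/√39.95) = 0.7722/(0.7722 + 0.5854) = 0.569.

0.569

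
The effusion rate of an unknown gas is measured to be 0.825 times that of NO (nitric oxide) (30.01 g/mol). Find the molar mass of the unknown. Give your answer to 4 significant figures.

Graham's law gives rate_X/rate_NO = √(M_NO/M_X).
0.825 = √(30.01/M_X)
M_X = 30.01 / 0.825² = 30.01 / 0.6806 = 44.09 g/mol

44.09 g/mol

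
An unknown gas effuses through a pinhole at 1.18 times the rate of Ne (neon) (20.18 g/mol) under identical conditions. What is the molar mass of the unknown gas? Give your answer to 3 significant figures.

14.5 g/mol

Using Graham's law: rate_X/rate_Ne = √(M_Ne/M_X).
1.18 = √(20.18/M_X)
M_X = 20.18 / 1.18² = 20.18 / 1.392 = 14.5 g/mol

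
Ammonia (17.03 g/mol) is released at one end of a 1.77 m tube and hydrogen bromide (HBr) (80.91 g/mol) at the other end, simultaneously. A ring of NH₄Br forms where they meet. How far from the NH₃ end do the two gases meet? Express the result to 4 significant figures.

1.213 m

The fronts meet when d_NH₃ + d_HBr = L with d_NH₃/d_HBr = √(M_HBr/M_NH₃) (Graham's law). Here √(M_HBr/M_NH₃) = √(80.91/17.03) = 2.180.
With d_NH₃ + d_HBr = 1.77 m, d_HBr = 1.77/(1 + 2.180) = 0.5567 m.
d_NH₃ = 1.77 − 0.5567 = 1.213 m.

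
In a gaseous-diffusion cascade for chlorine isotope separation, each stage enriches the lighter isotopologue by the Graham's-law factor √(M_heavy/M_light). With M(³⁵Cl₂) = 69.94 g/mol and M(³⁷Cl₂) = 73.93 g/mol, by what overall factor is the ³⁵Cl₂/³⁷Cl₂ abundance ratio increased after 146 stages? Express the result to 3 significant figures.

After 146 stages the ratio has grown by (√(73.93/69.94))^146 = (73.93/69.94)^(146/2).
= 1.05705^73 = 57.4.

57.4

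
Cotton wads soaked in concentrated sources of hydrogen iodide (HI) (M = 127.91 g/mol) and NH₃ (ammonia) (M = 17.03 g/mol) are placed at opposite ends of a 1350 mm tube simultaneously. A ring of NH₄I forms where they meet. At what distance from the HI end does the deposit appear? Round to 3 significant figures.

361 mm

Distances travelled in equal time are proportional to diffusion rates, so d_HI/d_NH₃ = √(M_NH₃/M_HI) = √(17.03/127.91) = 0.3649.
With d_HI + d_NH₃ = 1350 mm, d_NH₃ = 1350/(1 + 0.3649) = 989.1 mm.
d_HI = 1350 − 989.1 = 361 mm.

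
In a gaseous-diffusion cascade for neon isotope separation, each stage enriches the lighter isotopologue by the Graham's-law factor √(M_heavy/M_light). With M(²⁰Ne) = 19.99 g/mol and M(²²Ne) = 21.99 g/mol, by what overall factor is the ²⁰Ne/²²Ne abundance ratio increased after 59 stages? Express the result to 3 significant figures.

16.7

The single-stage factor is √(M_heavy/M_light), so 59 stages give [√(21.99/19.99)]^59 = (21.99/19.99)^(59/2).
= 1.10005^(59/2) = 16.7.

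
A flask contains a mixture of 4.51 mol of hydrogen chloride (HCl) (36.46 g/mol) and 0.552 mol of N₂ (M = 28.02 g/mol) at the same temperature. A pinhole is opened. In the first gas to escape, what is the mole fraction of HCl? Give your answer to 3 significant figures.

Each component's effusion rate ∝ (its partial pressure)·(1/√M) ∝ n_i/√M_i.
So x_HCl in the escaping gas = (n_HCl/√M_HCl) / Σ(n_i/√M_i)
= (4.51/√36.46) / (4.51/√36.46 + 0.552/√28.02) = 0.7469/(0.7469 + 0.1043) = 0.877.

0.877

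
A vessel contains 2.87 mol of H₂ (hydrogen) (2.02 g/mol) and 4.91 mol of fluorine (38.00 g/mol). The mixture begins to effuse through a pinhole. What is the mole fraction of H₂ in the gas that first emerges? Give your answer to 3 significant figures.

0.717

Each component's effusion rate ∝ (its partial pressure)·(1/√M) ∝ n_i/√M_i.
So x_H₂ in the escaping gas = (n_H₂/√M_H₂) / Σ(n_i/√M_i)
= (2.87/√2.02) / (2.87/√2.02 + 4.91/√38.00) = 2.019/(2.019 + 0.7965) = 0.717.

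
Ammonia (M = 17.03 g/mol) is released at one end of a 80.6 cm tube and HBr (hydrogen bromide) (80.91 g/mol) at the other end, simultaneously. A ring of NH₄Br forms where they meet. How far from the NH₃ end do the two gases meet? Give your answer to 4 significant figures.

55.25 cm

Graham's law gives d_NH₃/d_HBr = rate_NH₃/rate_HBr = √(M_HBr/M_NH₃) = √(80.91/17.03) = 2.180.
With d_NH₃ + d_HBr = 80.6 cm, d_HBr = 80.6/(1 + 2.180) = 25.35 cm.
d_NH₃ = 80.6 − 25.35 = 55.25 cm.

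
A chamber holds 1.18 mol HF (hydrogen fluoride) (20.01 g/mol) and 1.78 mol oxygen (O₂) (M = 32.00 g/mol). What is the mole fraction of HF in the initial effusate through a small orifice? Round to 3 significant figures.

0.456

Effusion rate of each component ∝ n_i/√M_i (partial pressure × 1/√M).
So x_HF in the escaping gas = (n_HF/√M_HF) / Σ(n_i/√M_i)
= (1.18/√20.01) / (1.18/√20.01 + 1.78/√32.00) = 0.2638/(0.2638 + 0.3147) = 0.456.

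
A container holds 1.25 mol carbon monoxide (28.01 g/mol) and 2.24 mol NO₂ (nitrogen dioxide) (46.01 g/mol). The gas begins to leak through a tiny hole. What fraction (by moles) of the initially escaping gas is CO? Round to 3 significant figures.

Each component's effusion rate ∝ (its partial pressure)·(1/√M) ∝ n_i/√M_i.
So x_CO in the escaping gas = (n_CO/√M_CO) / Σ(n_i/√M_i)
= (1.25/√28.01) / (1.25/√28.01 + 2.24/√46.01) = 0.2362/(0.2362 + 0.3302) = 0.417.

0.417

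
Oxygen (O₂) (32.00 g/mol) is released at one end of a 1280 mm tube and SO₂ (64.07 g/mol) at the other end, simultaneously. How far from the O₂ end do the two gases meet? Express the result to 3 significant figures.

750 mm

In equal time, each gas travels a distance ∝ its rate ∝ 1/√M, so d_O₂/d_SO₂ = √(M_SO₂/M_O₂) = √(64.07/32.00) = 1.415.
With d_O₂ + d_SO₂ = 1280 mm, d_SO₂ = 1280/(1 + 1.415) = 530.0 mm.
d_O₂ = 1280 − 530.0 = 750 mm.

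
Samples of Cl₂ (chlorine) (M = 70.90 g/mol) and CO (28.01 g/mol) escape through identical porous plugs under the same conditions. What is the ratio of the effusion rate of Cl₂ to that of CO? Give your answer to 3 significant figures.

0.629

By Graham's law, rate_Cl₂/rate_CO = √(M_CO/M_Cl₂) = √(28.01/70.90) = √0.3951 = 0.629.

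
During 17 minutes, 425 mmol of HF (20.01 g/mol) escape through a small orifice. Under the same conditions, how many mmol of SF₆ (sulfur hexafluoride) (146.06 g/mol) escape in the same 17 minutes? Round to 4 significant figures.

157.3 mmol

From Graham's law, rate_SF₆/rate_HF = √(M_HF/M_SF₆) = √(20.01/146.06) = √0.1370 = 0.3701.
So the amount for SF₆ is 425 × 0.3701 = 157.3 mmol.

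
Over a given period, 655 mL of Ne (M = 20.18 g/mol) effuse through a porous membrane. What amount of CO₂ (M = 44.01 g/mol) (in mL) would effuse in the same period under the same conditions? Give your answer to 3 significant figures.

444 mL

Graham's law gives rate_CO₂/rate_Ne = √(M_Ne/M_CO₂) = √(20.18/44.01) = √0.4585 = 0.6772.
So the volume for CO₂ is 655 × 0.6772 = 444 mL.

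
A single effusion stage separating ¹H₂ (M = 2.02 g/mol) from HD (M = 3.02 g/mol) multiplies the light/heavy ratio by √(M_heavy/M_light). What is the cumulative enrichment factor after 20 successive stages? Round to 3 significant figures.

55.8

Each stage multiplies the ratio by α = √(3.02/2.02), so after 20 stages the overall factor is α^20 = (3.02/2.02)^(20/2).
= 1.49505^10 = 55.8.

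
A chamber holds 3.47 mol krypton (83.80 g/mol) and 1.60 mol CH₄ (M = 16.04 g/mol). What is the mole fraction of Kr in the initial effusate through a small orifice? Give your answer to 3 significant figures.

Each component's effusion rate ∝ (its partial pressure)·(1/√M) ∝ n_i/√M_i.
So x_Kr in the escaping gas = (n_Kr/√M_Kr) / Σ(n_i/√M_i)
= (3.47/√83.80) / (3.47/√83.80 + 1.60/√16.04) = 0.3791/(0.3791 + 0.3995) = 0.487.

0.487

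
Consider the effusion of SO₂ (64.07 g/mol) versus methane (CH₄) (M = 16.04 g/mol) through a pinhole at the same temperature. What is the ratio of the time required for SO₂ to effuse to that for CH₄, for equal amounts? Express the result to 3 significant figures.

Graham's law gives t_SO₂/t_CH₄ = √(M_SO₂/M_CH₄) = √(64.07/16.04) = √3.994 = 2.00.

2.00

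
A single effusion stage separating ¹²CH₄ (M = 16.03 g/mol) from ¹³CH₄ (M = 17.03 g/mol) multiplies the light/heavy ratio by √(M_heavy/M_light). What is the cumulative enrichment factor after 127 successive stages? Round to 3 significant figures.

46.6

Overall factor = α^127 with α = √(17.03/16.03), i.e. (17.03/16.03)^(127/2).
= 1.06238^(127/2) = 46.6.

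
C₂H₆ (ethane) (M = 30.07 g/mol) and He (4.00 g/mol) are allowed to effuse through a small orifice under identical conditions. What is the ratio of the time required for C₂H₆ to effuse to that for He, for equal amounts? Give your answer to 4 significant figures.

2.742

From Graham's law, t_C₂H₆/t_He = √(M_C₂H₆/M_He) = √(30.07/4.00) = √7.518 = 2.742.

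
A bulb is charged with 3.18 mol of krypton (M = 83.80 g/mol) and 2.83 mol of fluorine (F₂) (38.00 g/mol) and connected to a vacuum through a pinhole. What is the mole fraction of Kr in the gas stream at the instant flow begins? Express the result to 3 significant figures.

Rate_i ∝ x_i/√M_i (Graham's law weighted by mole fraction), so the effusate composition follows n_i/√M_i.
So x_Kr in the escaping gas = (n_Kr/√M_Kr) / Σ(n_i/√M_i)
= (3.18/√83.80) / (3.18/√83.80 + 2.83/√38.00) = 0.3474/(0.3474 + 0.4591) = 0.431.

0.431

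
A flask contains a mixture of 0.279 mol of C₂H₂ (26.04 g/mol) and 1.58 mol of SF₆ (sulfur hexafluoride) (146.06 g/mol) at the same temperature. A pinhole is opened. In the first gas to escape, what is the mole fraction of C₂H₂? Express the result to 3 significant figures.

0.295

Rate_i ∝ x_i/√M_i (Graham's law weighted by mole fraction), so the effusate composition follows n_i/√M_i.
x_C₂H₂(eff) = (n_C₂H₂/√M_C₂H₂) / (n_C₂H₂/√M_C₂H₂ + n_SF₆/√M_SF₆)
= (0.279/√26.04) / (0.279/√26.04 + 1.58/√146.06) = 0.05467/(0.05467 + 0.1307) = 0.295.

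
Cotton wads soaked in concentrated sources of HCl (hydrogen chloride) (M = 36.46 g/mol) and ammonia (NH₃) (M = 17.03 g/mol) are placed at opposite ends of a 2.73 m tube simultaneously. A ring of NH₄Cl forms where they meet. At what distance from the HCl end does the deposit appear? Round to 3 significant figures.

1.11 m

Distances travelled in equal time are proportional to diffusion rates, so d_HCl/d_NH₃ = √(M_NH₃/M_HCl) = √(17.03/36.46) = 0.6834.
With d_HCl + d_NH₃ = 2.73 m, d_NH₃ = 2.73/(1 + 0.6834) = 1.622 m.
d_HCl = 2.73 − 1.622 = 1.11 m.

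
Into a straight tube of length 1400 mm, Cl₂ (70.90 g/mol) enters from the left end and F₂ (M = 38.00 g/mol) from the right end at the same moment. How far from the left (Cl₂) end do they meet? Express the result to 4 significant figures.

In equal time, each gas travels a distance ∝ its rate ∝ 1/√M, so d_Cl₂/d_F₂ = √(M_F₂/M_Cl₂) = √(38.00/70.90) = 0.7321.
With d_Cl₂ + d_F₂ = 1400 mm, d_F₂ = 1400/(1 + 0.7321) = 808.3 mm.
d_Cl₂ = 1400 − 808.3 = 591.7 mm.

591.7 mm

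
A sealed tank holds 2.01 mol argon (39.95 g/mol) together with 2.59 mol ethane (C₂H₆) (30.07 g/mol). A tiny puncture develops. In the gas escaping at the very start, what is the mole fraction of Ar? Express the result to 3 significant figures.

0.402

Effusion rate of each component ∝ n_i/√M_i (partial pressure × 1/√M).
Mole fraction of Ar in the effusate = (n_Ar/√M_Ar) / (n_Ar/√M_Ar + n_C₂H₆/√M_C₂H₆)
= (2.01/√39.95) / (2.01/√39.95 + 2.59/√30.07) = 0.3180/(0.3180 + 0.4723) = 0.402.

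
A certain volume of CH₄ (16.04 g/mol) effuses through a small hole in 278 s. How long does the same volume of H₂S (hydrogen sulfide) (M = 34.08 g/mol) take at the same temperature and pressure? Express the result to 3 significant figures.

405 s

Since effusion rate ∝ 1/√M, t_H₂S/t_CH₄ = √(M_H₂S/M_CH₄) = √(34.08/16.04) = √2.125 = 1.458.
So the time for H₂S is 278 × 1.458 = 405 s.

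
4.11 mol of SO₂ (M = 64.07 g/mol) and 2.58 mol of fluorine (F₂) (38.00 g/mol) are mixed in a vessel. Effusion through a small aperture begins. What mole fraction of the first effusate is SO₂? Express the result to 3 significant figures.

The effusion rate of species i is ∝ p_i/√M_i ∝ n_i/√M_i.
x_SO₂(eff) = (n_SO₂/√M_SO₂) / (n_SO₂/√M_SO₂ + n_F₂/√M_F₂)
= (4.11/√64.07) / (4.11/√64.07 + 2.58/√38.00) = 0.5135/(0.5135 + 0.4185) = 0.551.

0.551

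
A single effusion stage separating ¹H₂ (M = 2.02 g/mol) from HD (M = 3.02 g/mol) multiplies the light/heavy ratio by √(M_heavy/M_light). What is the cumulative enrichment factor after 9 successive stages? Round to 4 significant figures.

6.109

Overall factor = α^9 with α = √(3.02/2.02), i.e. (3.02/2.02)^(9/2).
= 1.49505^(9/2) = 6.109.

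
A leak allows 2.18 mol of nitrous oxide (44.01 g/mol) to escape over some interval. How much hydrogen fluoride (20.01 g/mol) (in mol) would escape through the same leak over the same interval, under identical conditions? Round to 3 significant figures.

3.23 mol

By Graham's law, rate_HF/rate_N₂O = √(M_N₂O/M_HF) = √(44.01/20.01) = √2.199 = 1.483.
So the amount for HF is 2.18 × 1.483 = 3.23 mol.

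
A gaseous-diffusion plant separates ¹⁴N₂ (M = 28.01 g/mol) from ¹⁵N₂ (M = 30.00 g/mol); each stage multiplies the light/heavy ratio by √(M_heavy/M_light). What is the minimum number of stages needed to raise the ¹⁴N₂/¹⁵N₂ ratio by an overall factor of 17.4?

84

With α = √(30.00/28.01) per stage, ln α = ½ ln(1.07105) = 0.03432.
Need α^N ≥ 17.4 ⇒ N ≥ ln(17.4) / ln α = 2.856 / 0.03432 = 83.24.
Rounding up, N = 84 stages.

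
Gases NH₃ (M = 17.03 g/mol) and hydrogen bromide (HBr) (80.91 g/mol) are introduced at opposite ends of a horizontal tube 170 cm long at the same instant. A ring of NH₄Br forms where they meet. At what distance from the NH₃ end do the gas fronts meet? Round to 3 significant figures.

Graham's law gives d_NH₃/d_HBr = rate_NH₃/rate_HBr = √(M_HBr/M_NH₃) = √(80.91/17.03) = 2.180.
With d_NH₃ + d_HBr = 170 cm, d_HBr = 170/(1 + 2.180) = 53.46 cm.
d_NH₃ = 170 − 53.46 = 117 cm.

117 cm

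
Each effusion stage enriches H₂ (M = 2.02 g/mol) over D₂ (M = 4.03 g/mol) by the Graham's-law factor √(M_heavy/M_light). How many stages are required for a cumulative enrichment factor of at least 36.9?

11

With α = √(4.03/2.02) per stage, ln α = ½ ln(1.99505) = 0.3453.
Need α^N ≥ 36.9 ⇒ N ≥ ln(36.9) / ln α = 3.608 / 0.3453 = 10.45.
So at least 11 stages are needed.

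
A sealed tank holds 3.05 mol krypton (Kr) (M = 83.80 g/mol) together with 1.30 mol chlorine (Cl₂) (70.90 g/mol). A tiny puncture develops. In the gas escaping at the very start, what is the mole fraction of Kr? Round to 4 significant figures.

Each component's effusion rate ∝ (its partial pressure)·(1/√M) ∝ n_i/√M_i.
So x_Kr in the escaping gas = (n_Kr/√M_Kr) / Σ(n_i/√M_i)
= (3.05/√83.80) / (3.05/√83.80 + 1.30/√70.90) = 0.3332/(0.3332 + 0.1544) = 0.6833.

0.6833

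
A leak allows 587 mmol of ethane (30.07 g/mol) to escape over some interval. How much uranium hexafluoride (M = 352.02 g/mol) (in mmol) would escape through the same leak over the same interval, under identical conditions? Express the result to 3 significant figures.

By Graham's law, rate_UF₆/rate_C₂H₆ = √(M_C₂H₆/M_UF₆) = √(30.07/352.02) = √0.08542 = 0.2923.
So the amount for UF₆ is 587 × 0.2923 = 172 mmol.

172 mmol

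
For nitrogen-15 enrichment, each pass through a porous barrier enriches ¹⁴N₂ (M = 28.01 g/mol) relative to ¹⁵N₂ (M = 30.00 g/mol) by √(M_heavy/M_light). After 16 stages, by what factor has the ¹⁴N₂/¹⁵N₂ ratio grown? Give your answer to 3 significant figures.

1.73

Overall factor = α^16 with α = √(30.00/28.01), i.e. (30.00/28.01)^(16/2).
= 1.07105^8 = 1.73.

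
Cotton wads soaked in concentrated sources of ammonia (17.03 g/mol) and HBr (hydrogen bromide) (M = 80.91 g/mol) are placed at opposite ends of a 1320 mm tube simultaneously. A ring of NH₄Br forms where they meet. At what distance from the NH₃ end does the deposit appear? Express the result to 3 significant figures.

Graham's law gives d_NH₃/d_HBr = rate_NH₃/rate_HBr = √(M_HBr/M_NH₃) = √(80.91/17.03) = 2.180.
With d_NH₃ + d_HBr = 1320 mm, d_HBr = 1320/(1 + 2.180) = 415.1 mm.
d_NH₃ = 1320 − 415.1 = 905 mm.

905 mm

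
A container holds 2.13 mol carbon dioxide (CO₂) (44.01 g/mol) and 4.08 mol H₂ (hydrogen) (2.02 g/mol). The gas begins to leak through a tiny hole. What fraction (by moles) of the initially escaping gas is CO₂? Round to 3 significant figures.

0.101

Effusion rate of each component ∝ n_i/√M_i (partial pressure × 1/√M).
So x_CO₂ in the escaping gas = (n_CO₂/√M_CO₂) / Σ(n_i/√M_i)
= (2.13/√44.01) / (2.13/√44.01 + 4.08/√2.02) = 0.3211/(0.3211 + 2.871) = 0.101.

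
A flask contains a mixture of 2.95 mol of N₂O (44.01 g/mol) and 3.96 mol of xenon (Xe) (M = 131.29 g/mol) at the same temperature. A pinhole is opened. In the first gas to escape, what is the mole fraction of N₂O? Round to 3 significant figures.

Each component's effusion rate ∝ (its partial pressure)·(1/√M) ∝ n_i/√M_i.
So x_N₂O in the escaping gas = (n_N₂O/√M_N₂O) / Σ(n_i/√M_i)
= (2.95/√44.01) / (2.95/√44.01 + 3.96/√131.29) = 0.4447/(0.4447 + 0.3456) = 0.563.

0.563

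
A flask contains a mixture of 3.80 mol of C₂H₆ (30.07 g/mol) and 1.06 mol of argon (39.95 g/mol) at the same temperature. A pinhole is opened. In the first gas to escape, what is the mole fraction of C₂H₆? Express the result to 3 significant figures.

0.805

Rate_i ∝ x_i/√M_i (Graham's law weighted by mole fraction), so the effusate composition follows n_i/√M_i.
x_C₂H₆(eff) = (n_C₂H₆/√M_C₂H₆) / (n_C₂H₆/√M_C₂H₆ + n_Ar/√M_Ar)
= (3.80/√30.07) / (3.80/√30.07 + 1.06/√39.95) = 0.6930/(0.6930 + 0.1677) = 0.805.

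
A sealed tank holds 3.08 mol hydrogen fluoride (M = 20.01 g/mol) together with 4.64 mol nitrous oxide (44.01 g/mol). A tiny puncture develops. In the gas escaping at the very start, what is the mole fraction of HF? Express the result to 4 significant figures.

The effusion rate of species i is ∝ p_i/√M_i ∝ n_i/√M_i.
x_HF(eff) = (n_HF/√M_HF) / (n_HF/√M_HF + n_N₂O/√M_N₂O)
= (3.08/√20.01) / (3.08/√20.01 + 4.64/√44.01) = 0.6885/(0.6885 + 0.6994) = 0.4961.

0.4961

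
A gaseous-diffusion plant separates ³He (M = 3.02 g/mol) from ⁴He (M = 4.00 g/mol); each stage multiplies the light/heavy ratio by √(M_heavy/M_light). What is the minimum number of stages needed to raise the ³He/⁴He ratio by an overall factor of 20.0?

Per stage α = (4.00/3.02)^(1/2) = 1.32450^0.5, giving ln α = 0.1405.
Need α^N ≥ 20.0 ⇒ N ≥ ln(20.0) / ln α = 2.996 / 0.1405 = 21.32.
Rounding up, N = 22 stages.

22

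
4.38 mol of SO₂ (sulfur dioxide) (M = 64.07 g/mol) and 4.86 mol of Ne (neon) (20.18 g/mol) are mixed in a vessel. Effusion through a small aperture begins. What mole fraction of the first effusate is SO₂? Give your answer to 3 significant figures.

0.336

Effusion rate of each component ∝ n_i/√M_i (partial pressure × 1/√M).
Mole fraction of SO₂ in the effusate = (n_SO₂/√M_SO₂) / (n_SO₂/√M_SO₂ + n_Ne/√M_Ne)
= (4.38/√64.07) / (4.38/√64.07 + 4.86/√20.18) = 0.5472/(0.5472 + 1.082) = 0.336.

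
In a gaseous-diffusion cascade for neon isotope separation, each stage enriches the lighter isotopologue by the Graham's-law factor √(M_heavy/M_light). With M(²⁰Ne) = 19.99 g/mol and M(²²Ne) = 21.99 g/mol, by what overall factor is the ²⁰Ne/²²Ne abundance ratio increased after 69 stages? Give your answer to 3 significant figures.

The single-stage factor is √(M_heavy/M_light), so 69 stages give [√(21.99/19.99)]^69 = (21.99/19.99)^(69/2).
= 1.10005^(69/2) = 26.8.

26.8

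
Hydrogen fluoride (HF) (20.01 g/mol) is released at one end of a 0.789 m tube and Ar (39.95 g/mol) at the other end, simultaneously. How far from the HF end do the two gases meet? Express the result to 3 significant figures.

0.462 m

Graham's law gives d_HF/d_Ar = rate_HF/rate_Ar = √(M_Ar/M_HF) = √(39.95/20.01) = 1.413.
With d_HF + d_Ar = 0.789 m, d_Ar = 0.789/(1 + 1.413) = 0.3270 m.
d_HF = 0.789 − 0.3270 = 0.462 m.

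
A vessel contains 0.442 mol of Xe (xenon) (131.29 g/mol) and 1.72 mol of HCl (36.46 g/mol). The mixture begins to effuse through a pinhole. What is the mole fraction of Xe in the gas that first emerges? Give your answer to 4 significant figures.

The effusion rate of species i is ∝ p_i/√M_i ∝ n_i/√M_i.
Mole fraction of Xe in the effusate = (n_Xe/√M_Xe) / (n_Xe/√M_Xe + n_HCl/√M_HCl)
= (0.442/√131.29) / (0.442/√131.29 + 1.72/√36.46) = 0.03858/(0.03858 + 0.2849) = 0.1193.

0.1193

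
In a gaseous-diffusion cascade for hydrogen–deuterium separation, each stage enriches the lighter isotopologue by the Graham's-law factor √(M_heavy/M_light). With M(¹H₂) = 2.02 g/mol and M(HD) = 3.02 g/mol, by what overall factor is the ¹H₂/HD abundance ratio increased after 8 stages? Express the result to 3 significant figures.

Each stage multiplies the ratio by α = √(3.02/2.02), so after 8 stages the overall factor is α^8 = (3.02/2.02)^(8/2).
= 1.49505^4 = 5.00.

5.00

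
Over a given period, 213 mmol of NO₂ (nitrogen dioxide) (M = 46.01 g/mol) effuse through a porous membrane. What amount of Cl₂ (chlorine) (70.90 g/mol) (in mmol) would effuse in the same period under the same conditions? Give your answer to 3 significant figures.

172 mmol

By Graham's law, rate_Cl₂/rate_NO₂ = √(M_NO₂/M_Cl₂) = √(46.01/70.90) = √0.6489 = 0.8056.
So the amount for Cl₂ is 213 × 0.8056 = 172 mmol.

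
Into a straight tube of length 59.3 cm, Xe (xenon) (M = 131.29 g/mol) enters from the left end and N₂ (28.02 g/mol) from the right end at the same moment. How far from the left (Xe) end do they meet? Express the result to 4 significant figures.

18.74 cm

In equal time, each gas travels a distance ∝ its rate ∝ 1/√M, so d_Xe/d_N₂ = √(M_N₂/M_Xe) = √(28.02/131.29) = 0.4620.
With d_Xe + d_N₂ = 59.3 cm, d_N₂ = 59.3/(1 + 0.4620) = 40.56 cm.
d_Xe = 59.3 − 40.56 = 18.74 cm.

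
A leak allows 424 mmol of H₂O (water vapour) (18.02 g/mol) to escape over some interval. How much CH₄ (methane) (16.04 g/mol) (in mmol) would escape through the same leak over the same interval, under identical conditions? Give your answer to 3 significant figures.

From Graham's law, rate_CH₄/rate_H₂O = √(M_H₂O/M_CH₄) = √(18.02/16.04) = √1.123 = 1.060.
So the amount for CH₄ is 424 × 1.060 = 449 mmol.

449 mmol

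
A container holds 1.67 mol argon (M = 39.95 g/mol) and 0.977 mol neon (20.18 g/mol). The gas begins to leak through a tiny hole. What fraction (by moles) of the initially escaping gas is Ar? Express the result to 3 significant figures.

0.549

Each component's effusion rate ∝ (its partial pressure)·(1/√M) ∝ n_i/√M_i.
So x_Ar in the escaping gas = (n_Ar/√M_Ar) / Σ(n_i/√M_i)
= (1.67/√39.95) / (1.67/√39.95 + 0.977/√20.18) = 0.2642/(0.2642 + 0.2175) = 0.549.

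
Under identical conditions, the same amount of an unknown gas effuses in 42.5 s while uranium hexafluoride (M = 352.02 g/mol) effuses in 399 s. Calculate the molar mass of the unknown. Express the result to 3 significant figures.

From Graham's law, t_X/t_UF₆ = √(M_X/M_UF₆).
42.5/399 = 0.1065 = √(M_X/352.02)
M_X = 352.02 × 0.1065² = 352.02 × 0.01135 = 3.99 g/mol

3.99 g/mol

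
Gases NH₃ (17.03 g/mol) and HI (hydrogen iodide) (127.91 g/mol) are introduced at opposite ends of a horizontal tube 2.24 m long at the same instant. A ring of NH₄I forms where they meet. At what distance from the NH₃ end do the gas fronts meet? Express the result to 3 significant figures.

In equal time, each gas travels a distance ∝ its rate ∝ 1/√M, so d_NH₃/d_HI = √(M_HI/M_NH₃) = √(127.91/17.03) = 2.741.
With d_NH₃ + d_HI = 2.24 m, d_HI = 2.24/(1 + 2.741) = 0.5988 m.
d_NH₃ = 2.24 − 0.5988 = 1.64 m.

1.64 m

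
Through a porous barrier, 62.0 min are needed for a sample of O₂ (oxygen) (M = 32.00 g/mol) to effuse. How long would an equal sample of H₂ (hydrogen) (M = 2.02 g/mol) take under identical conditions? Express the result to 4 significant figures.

15.58 min

Graham's law gives t_H₂/t_O₂ = √(M_H₂/M_O₂) = √(2.02/32.00) = √0.06313 = 0.2512.
So the time for H₂ is 62.0 × 0.2512 = 15.58 min.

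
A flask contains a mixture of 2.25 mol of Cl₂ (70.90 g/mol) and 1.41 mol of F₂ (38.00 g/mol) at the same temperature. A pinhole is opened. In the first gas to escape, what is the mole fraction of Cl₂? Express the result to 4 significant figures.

Each component's effusion rate ∝ (its partial pressure)·(1/√M) ∝ n_i/√M_i.
x_Cl₂(eff) = (n_Cl₂/√M_Cl₂) / (n_Cl₂/√M_Cl₂ + n_F₂/√M_F₂)
= (2.25/√70.90) / (2.25/√70.90 + 1.41/√38.00) = 0.2672/(0.2672 + 0.2287) = 0.5388.

0.5388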